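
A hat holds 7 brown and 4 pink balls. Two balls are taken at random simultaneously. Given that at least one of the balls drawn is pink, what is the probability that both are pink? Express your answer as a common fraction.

3/17

P(both pink) = C(4,2)/C(11,2) = 6/55; P(at least one pink) = 1 − C(7,2)/C(11,2) = 34/55.
Since 'both pink' ⊆ 'at least one pink', P(both | at least one) = 6/55 / 34/55 = 3/17 ≈ 0.1765.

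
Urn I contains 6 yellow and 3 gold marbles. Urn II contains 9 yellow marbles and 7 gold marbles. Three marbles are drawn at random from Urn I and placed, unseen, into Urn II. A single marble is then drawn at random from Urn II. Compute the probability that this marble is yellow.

11/19

Condition on how many of the transferred marbles are yellow (from Urn I: 6 yellow of 9; then Urn II has 19 total).
  0 yellow: C(6,0)C(3,3)/C(9,3) = 1/84; then P = 9/19
  1 yellow: C(6,1)C(3,2)/C(9,3) = 3/14; then P = 10/19
  2 yellow: C(6,2)C(3,1)/C(9,3) = 15/28; then P = 11/19
  3 yellow: C(6,3)C(3,0)/C(9,3) = 5/21; then P = 12/19
P(yellow from Urn II) = 11/19 ≈ 0.5789.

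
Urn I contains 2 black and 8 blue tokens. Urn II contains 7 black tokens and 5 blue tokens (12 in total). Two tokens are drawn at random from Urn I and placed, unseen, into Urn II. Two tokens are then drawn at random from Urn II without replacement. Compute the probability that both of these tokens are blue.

Condition on how many of the transferred tokens are blue (from Urn I: 8 blue of 10; then Urn II has 14 total).
  0 blue: C(8,0)C(2,2)/C(10,2) = 1/45; then P = C(5,2)/C(14,2) = 10/91
  1 blue: C(8,1)C(2,1)/C(10,2) = 16/45; then P = C(6,2)/C(14,2) = 15/91
  2 blue: C(8,2)C(2,0)/C(10,2) = 28/45; then P = C(7,2)/C(14,2) = 3/13
P(both blue) = 838/4095 ≈ 0.2046.

838/4095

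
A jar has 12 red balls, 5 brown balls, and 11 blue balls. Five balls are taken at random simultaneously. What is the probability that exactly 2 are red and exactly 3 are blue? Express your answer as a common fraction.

Unordered draws without replacement: count favorable combinations over C(28,5).
Favorable = C(12,2) · C(5,0) · C(11,3) = 10890; total = C(28,5) = 98280.
P = 10890/98280 = 121/1092 ≈ 0.1108.

121/1092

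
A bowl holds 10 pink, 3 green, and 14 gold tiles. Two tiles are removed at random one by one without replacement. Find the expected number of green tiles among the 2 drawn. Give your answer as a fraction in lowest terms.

By linearity of expectation, E[X] = Σ P(draw i is green); by symmetry each draw (even without replacement) has P(green) = 3/27.
E[X] = 2 · 3/27 = 2/9 ≈ 0.2222.

2/9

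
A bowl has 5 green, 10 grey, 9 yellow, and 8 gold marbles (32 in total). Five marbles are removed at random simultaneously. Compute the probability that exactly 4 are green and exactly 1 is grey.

25/100688

Unordered draws without replacement: count favorable combinations over C(32,5).
Favorable = C(5,4) · C(10,1) · C(9,0) · C(8,0) = 50; total = C(32,5) = 201376.
P = 50/201376 = 25/100688 ≈ 0.0002.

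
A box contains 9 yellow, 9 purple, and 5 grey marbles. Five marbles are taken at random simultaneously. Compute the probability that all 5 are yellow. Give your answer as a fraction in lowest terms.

Unordered draws without replacement: count favorable combinations over C(23,5).
Favorable = C(9,5) · C(9,0) · C(5,0) = 126; total = C(23,5) = 33649.
P = 126/33649 = 18/4807 ≈ 0.0037.

18/4807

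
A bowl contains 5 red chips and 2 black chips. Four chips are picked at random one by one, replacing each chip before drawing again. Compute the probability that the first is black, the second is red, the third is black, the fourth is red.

100/2401

Multiply the conditional probability of each draw in order, with replacement (the composition resets each draw).
P = (2/7) · (5/7) · (2/7) · (5/7) = 100/2401 ≈ 0.0416.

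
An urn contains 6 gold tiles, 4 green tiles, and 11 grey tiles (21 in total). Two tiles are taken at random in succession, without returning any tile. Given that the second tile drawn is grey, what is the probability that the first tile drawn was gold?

P(first=gold and the second tile drawn is grey) = (6/21)·(11/20) = 11/70.
P(the second tile drawn is grey) = Σ over first color = 11/70 + 11/105 + 11/42 = 11/21.
By Bayes, P(first=gold | the second tile drawn is grey) = 11/70 / 11/21 = 3/10 ≈ 0.3000.

3/10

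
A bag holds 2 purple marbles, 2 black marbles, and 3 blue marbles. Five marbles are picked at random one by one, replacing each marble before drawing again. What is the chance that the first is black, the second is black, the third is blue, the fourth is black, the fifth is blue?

Multiply the conditional probability of each draw in order, with replacement (the composition resets each draw).
P = (2/7) · (2/7) · (3/7) · (2/7) · (3/7) = 72/16807 ≈ 0.0043.

72/16807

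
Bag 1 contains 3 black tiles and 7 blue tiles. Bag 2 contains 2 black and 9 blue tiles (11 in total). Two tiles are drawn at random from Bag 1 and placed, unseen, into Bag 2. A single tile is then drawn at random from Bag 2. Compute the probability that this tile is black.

1/5

Condition on how many of the transferred tiles are black (from Bag 1: 3 black of 10; then Bag 2 has 13 total).
  0 black: C(3,0)C(7,2)/C(10,2) = 7/15; then P = 2/13
  1 black: C(3,1)C(7,1)/C(10,2) = 7/15; then P = 3/13
  2 black: C(3,2)C(7,0)/C(10,2) = 1/15; then P = 4/13
P(black from Bag 2) = 1/5 ≈ 0.2000.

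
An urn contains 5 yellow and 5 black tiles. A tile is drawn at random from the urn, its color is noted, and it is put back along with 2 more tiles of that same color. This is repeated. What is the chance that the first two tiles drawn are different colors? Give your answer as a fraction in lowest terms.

5/12

Either yellow then black, or black then yellow; after the first draw the total is 12.
P = (5/10)·(5/12) + (5/10)·(5/12) = 5/12 ≈ 0.4167.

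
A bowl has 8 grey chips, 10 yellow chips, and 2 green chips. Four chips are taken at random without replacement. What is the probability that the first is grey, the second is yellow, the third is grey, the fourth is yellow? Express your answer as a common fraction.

14/323

Multiply the conditional probability of each draw in order, without replacement, so each draw removes one from its color and from the total.
P = (8/20) · (10/19) · (7/18) · (9/17) = 14/323 ≈ 0.0433.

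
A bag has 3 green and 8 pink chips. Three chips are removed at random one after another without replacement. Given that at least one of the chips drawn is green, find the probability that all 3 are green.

P(all 3 green) = C(3,3)/C(11,3) = 1/165; P(at least one green) = 1 − C(8,3)/C(11,3) = 109/165.
Since 'all 3 green' ⊆ 'at least one green', P(all 3 | at least one) = 1/165 / 109/165 = 1/109 ≈ 0.0092.

1/109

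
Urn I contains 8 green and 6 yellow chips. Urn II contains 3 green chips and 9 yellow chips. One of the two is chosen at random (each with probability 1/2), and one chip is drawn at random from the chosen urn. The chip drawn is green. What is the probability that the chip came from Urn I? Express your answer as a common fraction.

16/23

P(green | Urn I) = 4/7; P(green | Urn II) = 1/4.
P(green) = 1/2·4/7 + 1/2·1/4 = 23/56.
By Bayes' rule, P(Urn I | green) = 2/7 / 23/56 = 16/23 ≈ 0.6957.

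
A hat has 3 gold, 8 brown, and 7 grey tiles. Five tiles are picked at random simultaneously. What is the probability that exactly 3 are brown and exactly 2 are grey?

7/51

Unordered draws without replacement: count favorable combinations over C(18,5).
Favorable = C(3,0) · C(8,3) · C(7,2) = 1176; total = C(18,5) = 8568.
P = 1176/8568 = 7/51 ≈ 0.1373.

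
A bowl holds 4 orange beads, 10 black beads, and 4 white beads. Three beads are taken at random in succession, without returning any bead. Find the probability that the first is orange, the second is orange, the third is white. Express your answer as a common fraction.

1/102

Multiply the conditional probability of each draw in order, without replacement, so each draw removes one from its color and from the total.
P = (4/18) · (3/17) · (4/16) = 1/102 ≈ 0.0098.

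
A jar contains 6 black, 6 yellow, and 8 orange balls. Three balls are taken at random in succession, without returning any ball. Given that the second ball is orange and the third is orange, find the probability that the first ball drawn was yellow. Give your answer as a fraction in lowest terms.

1/3

P(first=yellow and the second ball is orange and the third is orange) = (6/20)·(8/19)·(7/18) = 14/285.
P(E) = Σ over first color = 14/285 + 14/285 + 14/285 = 14/95.
By Bayes, P(first=yellow | E) = 14/285 / 14/95 = 1/3 ≈ 0.3333.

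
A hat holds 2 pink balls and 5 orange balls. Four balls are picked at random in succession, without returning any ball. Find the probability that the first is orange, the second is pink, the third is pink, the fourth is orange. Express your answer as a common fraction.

Multiply the conditional probability of each draw in order, without replacement, so each draw removes one from its color and from the total.
P = (5/7) · (2/6) · (1/5) · (4/4) = 1/21 ≈ 0.0476.

1/21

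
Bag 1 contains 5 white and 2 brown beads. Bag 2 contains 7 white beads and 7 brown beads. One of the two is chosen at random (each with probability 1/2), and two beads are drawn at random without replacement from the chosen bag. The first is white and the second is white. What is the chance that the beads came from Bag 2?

63/193

P(E | Bag 1) = 10/21; P(E | Bag 2) = 3/13.
P(E) = 1/2·10/21 + 1/2·3/13 = 193/546.
By Bayes' rule, P(Bag 2 | E) = 3/26 / 193/546 = 63/193 ≈ 0.3264.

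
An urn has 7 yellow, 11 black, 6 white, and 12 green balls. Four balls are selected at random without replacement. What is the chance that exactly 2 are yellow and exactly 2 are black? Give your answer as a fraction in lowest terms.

1/51

Unordered draws without replacement: count favorable combinations over C(36,4).
Favorable = C(7,2) · C(11,2) · C(6,0) · C(12,0) = 1155; total = C(36,4) = 58905.
P = 1155/58905 = 1/51 ≈ 0.0196.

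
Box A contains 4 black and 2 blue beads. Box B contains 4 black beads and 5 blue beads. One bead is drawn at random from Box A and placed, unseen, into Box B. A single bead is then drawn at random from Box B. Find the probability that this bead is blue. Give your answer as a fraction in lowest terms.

Condition on how many of the transferred beads are blue (from Box A: 2 blue of 6; then Box B has 10 total).
  0 blue: C(2,0)C(4,1)/C(6,1) = 2/3; then P = 5/10
  1 blue: C(2,1)C(4,0)/C(6,1) = 1/3; then P = 6/10
P(blue from Box B) = 8/15 ≈ 0.5333.

8/15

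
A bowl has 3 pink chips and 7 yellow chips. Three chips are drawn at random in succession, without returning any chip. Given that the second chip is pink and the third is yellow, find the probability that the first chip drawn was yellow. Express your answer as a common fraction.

P(first=yellow and the second chip is pink and the third is yellow) = (7/10)·(3/9)·(6/8) = 7/40.
P(E) = Σ over first color = 7/120 + 7/40 = 7/30.
By Bayes, P(first=yellow | E) = 7/40 / 7/30 = 3/4 ≈ 0.7500.

3/4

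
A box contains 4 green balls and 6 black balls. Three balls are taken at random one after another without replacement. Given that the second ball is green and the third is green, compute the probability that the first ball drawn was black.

P(first=black and the second ball is green and the third is green) = (6/10)·(4/9)·(3/8) = 1/10.
P(E) = Σ over first color = 1/30 + 1/10 = 2/15.
By Bayes, P(first=black | E) = 1/10 / 2/15 = 3/4 ≈ 0.7500.

3/4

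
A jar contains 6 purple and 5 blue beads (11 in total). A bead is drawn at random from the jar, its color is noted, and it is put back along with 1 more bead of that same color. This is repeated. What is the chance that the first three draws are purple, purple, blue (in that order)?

Track the composition after each reinforcement of +1.
P = (6/11) · (7/12) · (5/13) = 35/286 ≈ 0.1224.

35/286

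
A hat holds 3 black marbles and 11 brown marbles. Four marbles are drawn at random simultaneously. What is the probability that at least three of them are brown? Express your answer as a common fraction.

75/91

Sum the hypergeometric tail for j = 3,…,4 brown marbles.
Favorable = C(11,3)·C(3,1) + C(11,4)·C(3,0) = 825; total = C(14,4) = 1001.
P = 825/1001 = 75/91 ≈ 0.8242.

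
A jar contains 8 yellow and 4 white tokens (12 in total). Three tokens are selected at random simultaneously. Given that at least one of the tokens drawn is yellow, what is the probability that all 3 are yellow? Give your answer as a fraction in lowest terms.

P(all 3 yellow) = C(8,3)/C(12,3) = 14/55; P(at least one yellow) = 1 − C(4,3)/C(12,3) = 54/55.
Since 'all 3 yellow' ⊆ 'at least one yellow', P(all 3 | at least one) = 14/55 / 54/55 = 7/27 ≈ 0.2593.

7/27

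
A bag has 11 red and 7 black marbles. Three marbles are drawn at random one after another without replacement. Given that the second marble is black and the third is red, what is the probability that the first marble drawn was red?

5/8

P(first=red and the second marble is black and the third is red) = (11/18)·(7/17)·(10/16) = 385/2448.
P(E) = Σ over first color = 385/2448 + 77/816 = 77/306.
By Bayes, P(first=red | E) = 385/2448 / 77/306 = 5/8 ≈ 0.6250.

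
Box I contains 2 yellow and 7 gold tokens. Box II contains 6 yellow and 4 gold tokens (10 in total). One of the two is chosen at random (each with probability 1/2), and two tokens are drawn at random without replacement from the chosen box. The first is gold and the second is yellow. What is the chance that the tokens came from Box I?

P(E | Box I) = 7/36; P(E | Box II) = 4/15.
P(E) = 1/2·7/36 + 1/2·4/15 = 83/360.
By Bayes' rule, P(Box I | E) = 7/72 / 83/360 = 35/83 ≈ 0.4217.

35/83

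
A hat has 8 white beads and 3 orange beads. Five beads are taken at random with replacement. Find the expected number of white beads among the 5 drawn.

By linearity of expectation, E[X] = Σ P(draw i is white); each independent draw has P(white) = 8/11.
E[X] = 5 · 8/11 = 40/11 ≈ 3.6364.

40/11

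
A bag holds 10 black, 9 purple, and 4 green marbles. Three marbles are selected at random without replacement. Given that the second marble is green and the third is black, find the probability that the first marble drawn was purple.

3/7

P(first=purple and the second marble is green and the third is black) = (9/23)·(4/22)·(10/21) = 60/1771.
P(E) = Σ over first color = 60/1771 + 60/1771 + 20/1771 = 20/253.
By Bayes, P(first=purple | E) = 60/1771 / 20/253 = 3/7 ≈ 0.4286.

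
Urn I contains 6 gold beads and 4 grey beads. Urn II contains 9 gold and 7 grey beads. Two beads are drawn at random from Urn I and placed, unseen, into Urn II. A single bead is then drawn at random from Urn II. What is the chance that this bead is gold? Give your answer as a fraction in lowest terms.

Condition on how many of the transferred beads are gold (from Urn I: 6 gold of 10; then Urn II has 18 total).
  0 gold: C(6,0)C(4,2)/C(10,2) = 2/15; then P = 9/18
  1 gold: C(6,1)C(4,1)/C(10,2) = 8/15; then P = 10/18
  2 gold: C(6,2)C(4,0)/C(10,2) = 1/3; then P = 11/18
P(gold from Urn II) = 17/30 ≈ 0.5667.

17/30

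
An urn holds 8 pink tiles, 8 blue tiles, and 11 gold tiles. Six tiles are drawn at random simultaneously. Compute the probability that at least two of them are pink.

29309/49335

Sum the hypergeometric tail for j = 2,…,6 pink tiles.
Favorable = C(8,2)·C(19,4) + C(8,3)·C(19,3) + C(8,4)·C(19,2) + C(8,5)·C(19,1) + C(8,6)·C(19,0) = 175854; total = C(27,6) = 296010.
P = 175854/296010 = 29309/49335 ≈ 0.5941.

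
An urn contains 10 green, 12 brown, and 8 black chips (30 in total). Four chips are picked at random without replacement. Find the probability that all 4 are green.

2/261

Unordered draws without replacement: count favorable combinations over C(30,4).
Favorable = C(10,4) · C(12,0) · C(8,0) = 210; total = C(30,4) = 27405.
P = 210/27405 = 2/261 ≈ 0.0077.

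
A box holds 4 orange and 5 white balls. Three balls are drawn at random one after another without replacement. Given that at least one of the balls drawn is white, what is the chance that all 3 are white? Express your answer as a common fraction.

1/8

P(all 3 white) = C(5,3)/C(9,3) = 5/42; P(at least one white) = 1 − C(4,3)/C(9,3) = 20/21.
Since 'all 3 white' ⊆ 'at least one white', P(all 3 | at least one) = 5/42 / 20/21 = 1/8 ≈ 0.1250.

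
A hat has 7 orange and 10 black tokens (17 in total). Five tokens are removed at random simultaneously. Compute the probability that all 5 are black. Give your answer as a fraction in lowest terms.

Unordered draws without replacement: count favorable combinations over C(17,5).
Favorable = C(7,0) · C(10,5) = 252; total = C(17,5) = 6188.
P = 252/6188 = 9/221 ≈ 0.0407.

9/221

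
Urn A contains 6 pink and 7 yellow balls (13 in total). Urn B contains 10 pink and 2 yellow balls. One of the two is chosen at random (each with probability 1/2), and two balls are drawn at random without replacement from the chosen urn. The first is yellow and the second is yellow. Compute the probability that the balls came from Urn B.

13/244

P(E | Urn A) = 7/26; P(E | Urn B) = 1/66.
P(E) = 1/2·7/26 + 1/2·1/66 = 61/429.
By Bayes' rule, P(Urn B | E) = 1/132 / 61/429 = 13/244 ≈ 0.0533.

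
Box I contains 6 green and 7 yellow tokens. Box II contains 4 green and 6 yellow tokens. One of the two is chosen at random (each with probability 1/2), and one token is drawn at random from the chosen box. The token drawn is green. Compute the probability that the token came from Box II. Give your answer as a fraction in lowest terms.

13/28

P(green | Box I) = 6/13; P(green | Box II) = 2/5.
P(green) = 1/2·6/13 + 1/2·2/5 = 28/65.
By Bayes' rule, P(Box II | green) = 1/5 / 28/65 = 13/28 ≈ 0.4643.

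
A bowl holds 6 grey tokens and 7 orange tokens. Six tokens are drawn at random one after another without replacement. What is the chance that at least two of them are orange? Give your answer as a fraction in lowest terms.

1673/1716

Sum the hypergeometric tail for j = 2,…,6 orange tokens.
Favorable = C(7,2)·C(6,4) + C(7,3)·C(6,3) + C(7,4)·C(6,2) + C(7,5)·C(6,1) + C(7,6)·C(6,0) = 1673; total = C(13,6) = 1716.
P = 1673/1716 = 1673/1716 ≈ 0.9749.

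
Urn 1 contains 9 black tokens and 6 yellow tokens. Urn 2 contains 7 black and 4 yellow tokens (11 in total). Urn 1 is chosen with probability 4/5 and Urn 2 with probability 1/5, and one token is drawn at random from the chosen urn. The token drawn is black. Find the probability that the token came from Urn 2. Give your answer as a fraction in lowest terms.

P(black | Urn 1) = 3/5; P(black | Urn 2) = 7/11.
P(black) = 4/5·3/5 + 1/5·7/11 = 167/275.
By Bayes' rule, P(Urn 2 | black) = 7/55 / 167/275 = 35/167 ≈ 0.2096.

35/167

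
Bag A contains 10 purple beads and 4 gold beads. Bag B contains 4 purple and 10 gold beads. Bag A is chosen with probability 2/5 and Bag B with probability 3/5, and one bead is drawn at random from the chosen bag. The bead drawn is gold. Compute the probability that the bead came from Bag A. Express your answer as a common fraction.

4/19

P(gold | Bag A) = 2/7; P(gold | Bag B) = 5/7.
P(gold) = 2/5·2/7 + 3/5·5/7 = 19/35.
By Bayes' rule, P(Bag A | gold) = 4/35 / 19/35 = 4/19 ≈ 0.2105.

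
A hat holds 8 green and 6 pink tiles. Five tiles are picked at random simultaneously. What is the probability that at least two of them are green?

134/143

Sum the hypergeometric tail for j = 2,…,5 green tiles.
Favorable = C(8,2)·C(6,3) + C(8,3)·C(6,2) + C(8,4)·C(6,1) + C(8,5)·C(6,0) = 1876; total = C(14,5) = 2002.
P = 1876/2002 = 134/143 ≈ 0.9371.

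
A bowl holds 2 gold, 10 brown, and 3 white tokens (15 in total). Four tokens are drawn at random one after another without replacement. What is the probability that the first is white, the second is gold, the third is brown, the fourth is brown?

Multiply the conditional probability of each draw in order, without replacement, so each draw removes one from its color and from the total.
P = (3/15) · (2/14) · (10/13) · (9/12) = 3/182 ≈ 0.0165.

3/182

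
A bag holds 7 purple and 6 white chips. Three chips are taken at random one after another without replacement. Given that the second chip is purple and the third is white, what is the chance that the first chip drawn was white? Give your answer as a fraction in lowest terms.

P(first=white and the second chip is purple and the third is white) = (6/13)·(7/12)·(5/11) = 35/286.
P(E) = Σ over first color = 21/143 + 35/286 = 7/26.
By Bayes, P(first=white | E) = 35/286 / 7/26 = 5/11 ≈ 0.4545.

5/11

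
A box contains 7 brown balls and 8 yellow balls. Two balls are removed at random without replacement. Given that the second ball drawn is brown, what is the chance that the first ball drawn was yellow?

P(first=yellow and the second ball drawn is brown) = (8/15)·(7/14) = 4/15.
P(the second ball drawn is brown) = Σ over first color = 1/5 + 4/15 = 7/15.
By Bayes, P(first=yellow | the second ball drawn is brown) = 4/15 / 7/15 = 4/7 ≈ 0.5714.

4/7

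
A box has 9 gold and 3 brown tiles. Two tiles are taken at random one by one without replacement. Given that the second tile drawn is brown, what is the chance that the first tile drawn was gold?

P(first=gold and the second tile drawn is brown) = (9/12)·(3/11) = 9/44.
P(the second tile drawn is brown) = Σ over first color = 9/44 + 1/22 = 1/4.
By Bayes, P(first=gold | the second tile drawn is brown) = 9/44 / 1/4 = 9/11 ≈ 0.8182.

9/11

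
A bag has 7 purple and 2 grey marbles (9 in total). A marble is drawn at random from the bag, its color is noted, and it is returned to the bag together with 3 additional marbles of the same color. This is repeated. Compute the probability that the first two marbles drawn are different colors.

7/27

Either grey then purple, or purple then grey; after the first draw the total is 12.
P = (2/9)·(7/12) + (7/9)·(2/12) = 7/27 ≈ 0.2593.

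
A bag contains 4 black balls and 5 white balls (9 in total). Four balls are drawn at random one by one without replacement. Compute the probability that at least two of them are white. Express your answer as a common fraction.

5/6

Sum the hypergeometric tail for j = 2,…,4 white balls.
Favorable = C(5,2)·C(4,2) + C(5,3)·C(4,1) + C(5,4)·C(4,0) = 105; total = C(9,4) = 126.
P = 105/126 = 5/6 ≈ 0.8333.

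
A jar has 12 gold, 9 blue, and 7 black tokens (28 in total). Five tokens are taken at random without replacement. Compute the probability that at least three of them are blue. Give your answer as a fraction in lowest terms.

67/390

Sum the hypergeometric tail for j = 3,…,5 blue tokens.
Favorable = C(9,3)·C(19,2) + C(9,4)·C(19,1) + C(9,5)·C(19,0) = 16884; total = C(28,5) = 98280.
P = 16884/98280 = 67/390 ≈ 0.1718.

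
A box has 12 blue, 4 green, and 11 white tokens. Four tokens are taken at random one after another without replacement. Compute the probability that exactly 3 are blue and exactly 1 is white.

Unordered draws without replacement: count favorable combinations over C(27,4).
Favorable = C(12,3) · C(4,0) · C(11,1) = 2420; total = C(27,4) = 17550.
P = 2420/17550 = 242/1755 ≈ 0.1379.

242/1755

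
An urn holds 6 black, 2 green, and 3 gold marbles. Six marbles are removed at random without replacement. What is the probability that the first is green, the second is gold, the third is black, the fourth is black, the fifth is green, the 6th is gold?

Multiply the conditional probability of each draw in order, without replacement, so each draw removes one from its color and from the total.
P = (2/11) · (3/10) · (6/9) · (5/8) · (1/7) · (2/6) = 1/924 ≈ 0.0011.

1/924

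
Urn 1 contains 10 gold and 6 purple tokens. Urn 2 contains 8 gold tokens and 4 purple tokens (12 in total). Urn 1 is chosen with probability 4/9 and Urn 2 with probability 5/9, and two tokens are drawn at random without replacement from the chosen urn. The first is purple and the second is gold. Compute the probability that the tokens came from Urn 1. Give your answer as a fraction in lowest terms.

33/73

P(E | Urn 1) = 1/4; P(E | Urn 2) = 8/33.
P(E) = 4/9·1/4 + 5/9·8/33 = 73/297.
By Bayes' rule, P(Urn 1 | E) = 1/9 / 73/297 = 33/73 ≈ 0.4521.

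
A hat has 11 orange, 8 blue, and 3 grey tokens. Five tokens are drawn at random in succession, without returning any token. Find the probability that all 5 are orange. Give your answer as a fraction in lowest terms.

1/57

Unordered draws without replacement: count favorable combinations over C(22,5).
Favorable = C(11,5) · C(8,0) · C(3,0) = 462; total = C(22,5) = 26334.
P = 462/26334 = 1/57 ≈ 0.0175.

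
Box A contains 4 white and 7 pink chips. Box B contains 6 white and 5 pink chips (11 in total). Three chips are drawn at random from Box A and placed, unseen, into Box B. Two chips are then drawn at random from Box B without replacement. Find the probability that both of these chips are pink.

1138/5005

Condition on how many of the transferred chips are pink (from Box A: 7 pink of 11; then Box B has 14 total).
  0 pink: C(7,0)C(4,3)/C(11,3) = 4/165; then P = C(5,2)/C(14,2) = 10/91
  1 pink: C(7,1)C(4,2)/C(11,3) = 14/55; then P = C(6,2)/C(14,2) = 15/91
  2 pink: C(7,2)C(4,1)/C(11,3) = 28/55; then P = C(7,2)/C(14,2) = 3/13
  3 pink: C(7,3)C(4,0)/C(11,3) = 7/33; then P = C(8,2)/C(14,2) = 4/13
P(both pink) = 1138/5005 ≈ 0.2274.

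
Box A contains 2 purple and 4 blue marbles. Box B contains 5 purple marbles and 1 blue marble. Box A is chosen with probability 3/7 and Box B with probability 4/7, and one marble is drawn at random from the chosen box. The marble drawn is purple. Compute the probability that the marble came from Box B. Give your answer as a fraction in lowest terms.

P(purple | Box A) = 1/3; P(purple | Box B) = 5/6.
P(purple) = 3/7·1/3 + 4/7·5/6 = 13/21.
By Bayes' rule, P(Box B | purple) = 10/21 / 13/21 = 10/13 ≈ 0.7692.

10/13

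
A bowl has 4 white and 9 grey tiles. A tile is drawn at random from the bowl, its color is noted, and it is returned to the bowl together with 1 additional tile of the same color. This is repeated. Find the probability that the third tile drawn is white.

Sum over the four possibilities for the first two draws (white/not-white each), tracking how the white count and total change by +1 per draw.
P(third is white) = 4/13 ≈ 0.3077. (In a Pólya urn every draw has the same marginal probability 4/13.)

4/13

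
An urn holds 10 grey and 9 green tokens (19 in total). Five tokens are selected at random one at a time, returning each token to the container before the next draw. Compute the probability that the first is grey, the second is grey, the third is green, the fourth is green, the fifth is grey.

81000/2476099

Multiply the conditional probability of each draw in order, with replacement (the composition resets each draw).
P = (10/19) · (10/19) · (9/19) · (9/19) · (10/19) = 81000/2476099 ≈ 0.0327.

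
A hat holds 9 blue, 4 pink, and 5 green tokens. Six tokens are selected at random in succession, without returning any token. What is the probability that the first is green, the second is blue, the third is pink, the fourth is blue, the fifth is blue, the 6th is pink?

1/442

Multiply the conditional probability of each draw in order, without replacement, so each draw removes one from its color and from the total.
P = (5/18) · (9/17) · (4/16) · (8/15) · (7/14) · (3/13) = 1/442 ≈ 0.0023.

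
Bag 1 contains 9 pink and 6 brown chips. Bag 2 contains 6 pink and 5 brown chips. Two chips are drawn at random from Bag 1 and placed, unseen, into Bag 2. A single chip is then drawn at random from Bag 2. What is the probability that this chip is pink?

36/65

Condition on how many of the transferred chips are pink (from Bag 1: 9 pink of 15; then Bag 2 has 13 total).
  0 pink: C(9,0)C(6,2)/C(15,2) = 1/7; then P = 6/13
  1 pink: C(9,1)C(6,1)/C(15,2) = 18/35; then P = 7/13
  2 pink: C(9,2)C(6,0)/C(15,2) = 12/35; then P = 8/13
P(pink from Bag 2) = 36/65 ≈ 0.5538.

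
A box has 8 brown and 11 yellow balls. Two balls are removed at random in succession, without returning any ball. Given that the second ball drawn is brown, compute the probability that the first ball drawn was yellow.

11/18

P(first=yellow and the second ball drawn is brown) = (11/19)·(8/18) = 44/171.
P(the second ball drawn is brown) = Σ over first color = 28/171 + 44/171 = 8/19.
By Bayes, P(first=yellow | the second ball drawn is brown) = 44/171 / 8/19 = 11/18 ≈ 0.6111.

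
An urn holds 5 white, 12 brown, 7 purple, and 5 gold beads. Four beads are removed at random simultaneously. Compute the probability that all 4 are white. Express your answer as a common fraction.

5/23751

Unordered draws without replacement: count favorable combinations over C(29,4).
Favorable = C(5,4) · C(12,0) · C(7,0) · C(5,0) = 5; total = C(29,4) = 23751.
P = 5/23751 = 5/23751 ≈ 0.0002.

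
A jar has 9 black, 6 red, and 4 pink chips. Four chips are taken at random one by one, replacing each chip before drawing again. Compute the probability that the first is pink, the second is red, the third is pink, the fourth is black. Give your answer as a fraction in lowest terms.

Multiply the conditional probability of each draw in order, with replacement (the composition resets each draw).
P = (4/19) · (6/19) · (4/19) · (9/19) = 864/130321 ≈ 0.0066.

864/130321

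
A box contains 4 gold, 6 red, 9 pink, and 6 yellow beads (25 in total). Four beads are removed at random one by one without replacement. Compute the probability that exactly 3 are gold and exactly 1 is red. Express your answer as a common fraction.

Unordered draws without replacement: count favorable combinations over C(25,4).
Favorable = C(4,3) · C(6,1) · C(9,0) · C(6,0) = 24; total = C(25,4) = 12650.
P = 24/12650 = 12/6325 ≈ 0.0019.

12/6325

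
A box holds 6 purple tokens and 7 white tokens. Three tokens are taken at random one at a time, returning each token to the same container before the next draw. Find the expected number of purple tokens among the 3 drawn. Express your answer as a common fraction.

By linearity of expectation, E[X] = Σ P(draw i is purple); each independent draw has P(purple) = 6/13.
E[X] = 3 · 6/13 = 18/13 ≈ 1.3846.

18/13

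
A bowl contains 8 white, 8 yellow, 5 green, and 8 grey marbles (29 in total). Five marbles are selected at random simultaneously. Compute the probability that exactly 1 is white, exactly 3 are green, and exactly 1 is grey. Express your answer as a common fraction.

Unordered draws without replacement: count favorable combinations over C(29,5).
Favorable = C(8,1) · C(8,0) · C(5,3) · C(8,1) = 640; total = C(29,5) = 118755.
P = 640/118755 = 128/23751 ≈ 0.0054.

128/23751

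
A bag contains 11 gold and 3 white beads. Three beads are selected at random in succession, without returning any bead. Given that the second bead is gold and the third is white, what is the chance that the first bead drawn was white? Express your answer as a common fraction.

1/6

P(first=white and the second bead is gold and the third is white) = (3/14)·(11/13)·(2/12) = 11/364.
P(E) = Σ over first color = 55/364 + 11/364 = 33/182.
By Bayes, P(first=white | E) = 11/364 / 33/182 = 1/6 ≈ 0.1667.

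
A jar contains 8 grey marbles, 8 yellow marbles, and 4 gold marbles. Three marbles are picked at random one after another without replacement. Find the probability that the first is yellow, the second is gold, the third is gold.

4/285

Multiply the conditional probability of each draw in order, without replacement, so each draw removes one from its color and from the total.
P = (8/20) · (4/19) · (3/18) = 4/285 ≈ 0.0140.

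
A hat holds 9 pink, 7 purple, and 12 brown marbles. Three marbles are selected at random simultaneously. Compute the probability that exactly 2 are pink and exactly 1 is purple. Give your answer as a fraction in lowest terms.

Unordered draws without replacement: count favorable combinations over C(28,3).
Favorable = C(9,2) · C(7,1) · C(12,0) = 252; total = C(28,3) = 3276.
P = 252/3276 = 1/13 ≈ 0.0769.

1/13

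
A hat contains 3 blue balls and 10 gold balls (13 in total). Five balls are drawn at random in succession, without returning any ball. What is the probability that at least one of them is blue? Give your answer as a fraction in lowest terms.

Use the complement: P(at least one blue) = 1 − P(no blue).
P(none) = C(10,5)/C(13,5) = 252/1287.
So P = 1 − 252/1287 = 115/143 ≈ 0.8042.

115/143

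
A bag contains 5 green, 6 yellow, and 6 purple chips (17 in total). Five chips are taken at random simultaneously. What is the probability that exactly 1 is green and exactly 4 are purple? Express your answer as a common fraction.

Unordered draws without replacement: count favorable combinations over C(17,5).
Favorable = C(5,1) · C(6,0) · C(6,4) = 75; total = C(17,5) = 6188.
P = 75/6188 = 75/6188 ≈ 0.0121.

75/6188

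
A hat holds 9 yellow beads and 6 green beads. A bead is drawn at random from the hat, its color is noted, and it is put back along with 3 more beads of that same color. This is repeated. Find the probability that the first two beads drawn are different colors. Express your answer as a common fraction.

Either green then yellow, or yellow then green; after the first draw the total is 18.
P = (6/15)·(9/18) + (9/15)·(6/18) = 2/5 ≈ 0.4000.

2/5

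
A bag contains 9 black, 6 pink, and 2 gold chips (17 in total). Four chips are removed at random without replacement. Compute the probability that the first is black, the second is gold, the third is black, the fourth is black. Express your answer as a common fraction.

3/170

Multiply the conditional probability of each draw in order, without replacement, so each draw removes one from its color and from the total.
P = (9/17) · (2/16) · (8/15) · (7/14) = 3/170 ≈ 0.0176.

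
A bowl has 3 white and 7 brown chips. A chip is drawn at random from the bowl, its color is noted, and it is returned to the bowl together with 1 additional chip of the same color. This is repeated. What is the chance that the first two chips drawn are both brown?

28/55

After a brown draw the bowl holds 8 brown out of 11.
P = (7/10)·(8/11) = 28/55 ≈ 0.5091.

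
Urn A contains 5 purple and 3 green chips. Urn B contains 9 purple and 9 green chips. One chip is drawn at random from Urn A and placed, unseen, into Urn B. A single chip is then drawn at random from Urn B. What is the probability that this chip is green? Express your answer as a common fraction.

75/152

Condition on how many of the transferred chips are green (from Urn A: 3 green of 8; then Urn B has 19 total).
  0 green: C(3,0)C(5,1)/C(8,1) = 5/8; then P = 9/19
  1 green: C(3,1)C(5,0)/C(8,1) = 3/8; then P = 10/19
P(green from Urn B) = 75/152 ≈ 0.4934.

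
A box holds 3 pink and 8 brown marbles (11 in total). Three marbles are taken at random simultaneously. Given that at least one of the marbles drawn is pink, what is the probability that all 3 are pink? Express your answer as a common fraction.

1/109

P(all 3 pink) = C(3,3)/C(11,3) = 1/165; P(at least one pink) = 1 − C(8,3)/C(11,3) = 109/165.
Since 'all 3 pink' ⊆ 'at least one pink', P(all 3 | at least one) = 1/165 / 109/165 = 1/109 ≈ 0.0092.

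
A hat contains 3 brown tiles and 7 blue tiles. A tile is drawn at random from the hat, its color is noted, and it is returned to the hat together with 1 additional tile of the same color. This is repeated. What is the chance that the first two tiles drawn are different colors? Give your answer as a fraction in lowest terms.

Either brown then blue, or blue then brown; after the first draw the total is 11.
P = (3/10)·(7/11) + (7/10)·(3/11) = 21/55 ≈ 0.3818.

21/55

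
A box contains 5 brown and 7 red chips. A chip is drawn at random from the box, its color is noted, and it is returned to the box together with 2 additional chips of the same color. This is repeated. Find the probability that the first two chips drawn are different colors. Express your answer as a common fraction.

5/12

Either red then brown, or brown then red; after the first draw the total is 14.
P = (7/12)·(5/14) + (5/12)·(7/14) = 5/12 ≈ 0.4167.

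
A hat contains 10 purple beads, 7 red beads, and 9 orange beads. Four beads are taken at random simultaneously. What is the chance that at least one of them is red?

Use the complement: P(at least one red) = 1 − P(no red).
P(none) = C(19,4)/C(26,4) = 3876/14950.
So P = 1 − 3876/14950 = 5537/7475 ≈ 0.7407.

5537/7475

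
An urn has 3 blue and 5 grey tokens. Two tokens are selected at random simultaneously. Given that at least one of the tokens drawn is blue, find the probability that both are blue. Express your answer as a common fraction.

P(both blue) = C(3,2)/C(8,2) = 3/28; P(at least one blue) = 1 − C(5,2)/C(8,2) = 9/14.
Since 'both blue' ⊆ 'at least one blue', P(both | at least one) = 3/28 / 9/14 = 1/6 ≈ 0.1667.

1/6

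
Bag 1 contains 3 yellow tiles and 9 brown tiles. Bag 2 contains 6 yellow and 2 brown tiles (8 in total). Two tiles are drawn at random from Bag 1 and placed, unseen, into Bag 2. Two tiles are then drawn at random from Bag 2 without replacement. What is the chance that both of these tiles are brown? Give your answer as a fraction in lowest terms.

10/99

Condition on how many of the transferred tiles are brown (from Bag 1: 9 brown of 12; then Bag 2 has 10 total).
  0 brown: C(9,0)C(3,2)/C(12,2) = 1/22; then P = C(2,2)/C(10,2) = 1/45
  1 brown: C(9,1)C(3,1)/C(12,2) = 9/22; then P = C(3,2)/C(10,2) = 1/15
  2 brown: C(9,2)C(3,0)/C(12,2) = 6/11; then P = C(4,2)/C(10,2) = 2/15
P(both brown) = 10/99 ≈ 0.1010.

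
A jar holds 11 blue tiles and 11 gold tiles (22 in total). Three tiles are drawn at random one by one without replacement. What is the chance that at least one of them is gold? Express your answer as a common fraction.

25/28

Use the complement: P(at least one gold) = 1 − P(no gold).
P(none) = C(11,3)/C(22,3) = 165/1540.
So P = 1 − 165/1540 = 25/28 ≈ 0.8929.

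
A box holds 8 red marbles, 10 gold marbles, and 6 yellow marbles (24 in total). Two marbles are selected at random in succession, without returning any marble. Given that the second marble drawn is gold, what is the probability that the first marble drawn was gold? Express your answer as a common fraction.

P(first=gold and the second marble drawn is gold) = (10/24)·(9/23) = 15/92.
P(the second marble drawn is gold) = Σ over first color = 10/69 + 15/92 + 5/46 = 5/12.
By Bayes, P(first=gold | the second marble drawn is gold) = 15/92 / 5/12 = 9/23 ≈ 0.3913.

9/23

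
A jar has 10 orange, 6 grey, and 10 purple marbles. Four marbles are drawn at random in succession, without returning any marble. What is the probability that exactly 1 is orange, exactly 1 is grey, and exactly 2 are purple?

54/299

Unordered draws without replacement: count favorable combinations over C(26,4).
Favorable = C(10,1) · C(6,1) · C(10,2) = 2700; total = C(26,4) = 14950.
P = 2700/14950 = 54/299 ≈ 0.1806.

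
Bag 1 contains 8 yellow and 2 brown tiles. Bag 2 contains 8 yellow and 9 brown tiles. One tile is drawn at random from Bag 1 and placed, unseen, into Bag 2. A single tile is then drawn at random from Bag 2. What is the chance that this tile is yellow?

22/45

Condition on how many of the transferred tiles are yellow (from Bag 1: 8 yellow of 10; then Bag 2 has 18 total).
  0 yellow: C(8,0)C(2,1)/C(10,1) = 1/5; then P = 8/18
  1 yellow: C(8,1)C(2,0)/C(10,1) = 4/5; then P = 9/18
P(yellow from Bag 2) = 22/45 ≈ 0.4889.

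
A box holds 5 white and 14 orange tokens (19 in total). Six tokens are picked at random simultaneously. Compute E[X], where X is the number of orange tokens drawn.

By linearity of expectation, E[X] = Σ P(draw i is orange); by symmetry each draw (even without replacement) has P(orange) = 14/19.
E[X] = 6 · 14/19 = 84/19 ≈ 4.4211.

84/19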